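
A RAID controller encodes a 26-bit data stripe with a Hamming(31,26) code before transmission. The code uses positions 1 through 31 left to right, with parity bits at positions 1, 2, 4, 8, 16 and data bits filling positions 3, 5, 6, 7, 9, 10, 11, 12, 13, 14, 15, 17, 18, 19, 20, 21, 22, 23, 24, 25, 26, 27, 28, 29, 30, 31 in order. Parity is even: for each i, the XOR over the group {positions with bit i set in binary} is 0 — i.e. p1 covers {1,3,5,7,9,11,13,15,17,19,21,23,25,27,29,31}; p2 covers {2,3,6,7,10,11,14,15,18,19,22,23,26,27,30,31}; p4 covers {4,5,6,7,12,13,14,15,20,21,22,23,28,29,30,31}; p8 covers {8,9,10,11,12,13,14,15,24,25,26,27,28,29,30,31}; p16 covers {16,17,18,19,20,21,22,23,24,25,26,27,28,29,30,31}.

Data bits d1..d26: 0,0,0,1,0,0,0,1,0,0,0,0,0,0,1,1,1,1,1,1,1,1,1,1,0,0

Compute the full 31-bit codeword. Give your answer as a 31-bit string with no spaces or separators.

0100001100010000000111111111100

Place data at non-parity positions: p1 p2 0 p4 0 0 1 p8 0 0 0 1 0 0 0 p16 0 0 0 1 1 1 1 1 1 1 1 1 1 0 0
p1 (pos 1,3,5,7,9,11,13,15,17,19,21,23,25,27,29,31): XOR of data positions = 0⊕0⊕1⊕0⊕0⊕0⊕0⊕0⊕0⊕1⊕1⊕1⊕1⊕1⊕0 = 0
p2 (pos 2,3,6,7,10,11,14,15,18,19,22,23,26,27,30,31): XOR of data positions = 0⊕0⊕1⊕0⊕0⊕0⊕0⊕0⊕0⊕1⊕1⊕1⊕1⊕0⊕0 = 1
p4 (pos 4,5,6,7,12,13,14,15,20,21,22,23,28,29,30,31): XOR of data positions = 0⊕0⊕1⊕1⊕0⊕0⊕0⊕1⊕1⊕1⊕1⊕1⊕1⊕0⊕0 = 0
p8 (pos 8,9,10,11,12,13,14,15,24,25,26,27,28,29,30,31): XOR of data positions = 0⊕0⊕0⊕1⊕0⊕0⊕0⊕1⊕1⊕1⊕1⊕1⊕1⊕0⊕0 = 1
p16 (pos 16,17,18,19,20,21,22,23,24,25,26,27,28,29,30,31): XOR of data positions = 0⊕0⊕0⊕1⊕1⊕1⊕1⊕1⊕1⊕1⊕1⊕1⊕1⊕0⊕0 = 0
Codeword: 0100001100010000000111111111100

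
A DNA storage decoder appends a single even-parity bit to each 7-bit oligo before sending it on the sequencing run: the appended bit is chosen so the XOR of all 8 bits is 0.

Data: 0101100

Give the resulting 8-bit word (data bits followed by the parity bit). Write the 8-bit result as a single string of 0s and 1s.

01011001

XOR of the 7 data bits: 0⊕1⊕0⊕1⊕1⊕0⊕0 = 1
Parity bit = 1 (so all 8 bits XOR to 0).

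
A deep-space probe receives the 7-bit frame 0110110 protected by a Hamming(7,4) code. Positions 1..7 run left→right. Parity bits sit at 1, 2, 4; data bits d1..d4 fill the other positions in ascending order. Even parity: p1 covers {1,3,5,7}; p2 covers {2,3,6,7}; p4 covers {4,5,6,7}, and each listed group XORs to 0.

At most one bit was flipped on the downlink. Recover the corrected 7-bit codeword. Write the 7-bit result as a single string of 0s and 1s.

0010110

s1 (pos 1,3,5,7): 0⊕1⊕1⊕0 = 0
s2 (pos 2,3,6,7): 1⊕1⊕1⊕0 = 1
s4 (pos 4,5,6,7): 0⊕1⊕1⊕0 = 0
Syndrome s4…s1 = 010 → error at position 2.
Flip position 2: 0110110 → 0010110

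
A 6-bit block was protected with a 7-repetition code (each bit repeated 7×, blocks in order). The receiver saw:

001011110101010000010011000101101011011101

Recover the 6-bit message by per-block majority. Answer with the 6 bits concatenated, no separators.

110011

Block 1 (0010111): 4 ones → 1
Block 2 (1010101): 4 ones → 1
Block 3 (0000010): 1 one → 0
Block 4 (0110001): 3 ones → 0
Block 5 (0110101): 4 ones → 1
Block 6 (1011101): 5 ones → 1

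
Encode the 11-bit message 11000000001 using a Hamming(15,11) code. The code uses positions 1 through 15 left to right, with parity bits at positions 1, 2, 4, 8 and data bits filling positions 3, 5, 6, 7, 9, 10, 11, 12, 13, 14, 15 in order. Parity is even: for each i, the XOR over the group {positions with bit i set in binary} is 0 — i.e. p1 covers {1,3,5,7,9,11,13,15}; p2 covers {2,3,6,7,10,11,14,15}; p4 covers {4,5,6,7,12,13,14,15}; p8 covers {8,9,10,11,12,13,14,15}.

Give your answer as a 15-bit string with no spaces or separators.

101010010000001

Place data at non-parity positions: p1 p2 1 p4 1 0 0 p8 0 0 0 0 0 0 1
p1 (pos 1,3,5,7,9,11,13,15): XOR of data positions = 1⊕1⊕0⊕0⊕0⊕0⊕1 = 1
p2 (pos 2,3,6,7,10,11,14,15): XOR of data positions = 1⊕0⊕0⊕0⊕0⊕0⊕1 = 0
p4 (pos 4,5,6,7,12,13,14,15): XOR of data positions = 1⊕0⊕0⊕0⊕0⊕0⊕1 = 0
p8 (pos 8,9,10,11,12,13,14,15): XOR of data positions = 0⊕0⊕0⊕0⊕0⊕0⊕1 = 1
Codeword: 101010010000001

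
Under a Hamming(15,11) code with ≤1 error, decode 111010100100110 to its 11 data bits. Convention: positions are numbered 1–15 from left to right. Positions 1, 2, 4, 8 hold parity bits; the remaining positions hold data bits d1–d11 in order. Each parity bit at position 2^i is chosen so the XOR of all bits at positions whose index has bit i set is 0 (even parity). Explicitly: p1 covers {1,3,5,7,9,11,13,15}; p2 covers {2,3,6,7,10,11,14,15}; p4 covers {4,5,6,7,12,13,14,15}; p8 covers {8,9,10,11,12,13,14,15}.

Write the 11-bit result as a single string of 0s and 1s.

11010110110

s1 (pos 1,3,5,7,9,11,13,15): 1⊕1⊕1⊕1⊕0⊕0⊕1⊕0 = 1
s2 (pos 2,3,6,7,10,11,14,15): 1⊕1⊕0⊕1⊕1⊕0⊕1⊕0 = 1
s4 (pos 4,5,6,7,12,13,14,15): 0⊕1⊕0⊕1⊕0⊕1⊕1⊕0 = 0
s8 (pos 8,9,10,11,12,13,14,15): 0⊕0⊕1⊕0⊕0⊕1⊕1⊕0 = 1
Syndrome s8…s1 = 1011 → error at position 11.
Flip position 11: 111010100100110 → 111010100110110
Read data bits from positions 3,5,6,7,9,10,11,12,13,14,15: 11010110110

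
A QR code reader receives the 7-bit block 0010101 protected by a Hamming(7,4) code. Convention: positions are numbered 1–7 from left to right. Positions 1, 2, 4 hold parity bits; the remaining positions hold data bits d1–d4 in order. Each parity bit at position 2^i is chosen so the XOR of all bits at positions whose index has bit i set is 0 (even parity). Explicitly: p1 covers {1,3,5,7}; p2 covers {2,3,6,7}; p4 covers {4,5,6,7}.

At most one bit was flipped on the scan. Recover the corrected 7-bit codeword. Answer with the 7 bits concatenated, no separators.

s1 (pos 1,3,5,7): 0⊕1⊕1⊕1 = 1
s2 (pos 2,3,6,7): 0⊕1⊕0⊕1 = 0
s4 (pos 4,5,6,7): 0⊕1⊕0⊕1 = 0
Syndrome s4…s1 = 001 → error at position 1.
Flip position 1: 0010101 → 1010101

1010101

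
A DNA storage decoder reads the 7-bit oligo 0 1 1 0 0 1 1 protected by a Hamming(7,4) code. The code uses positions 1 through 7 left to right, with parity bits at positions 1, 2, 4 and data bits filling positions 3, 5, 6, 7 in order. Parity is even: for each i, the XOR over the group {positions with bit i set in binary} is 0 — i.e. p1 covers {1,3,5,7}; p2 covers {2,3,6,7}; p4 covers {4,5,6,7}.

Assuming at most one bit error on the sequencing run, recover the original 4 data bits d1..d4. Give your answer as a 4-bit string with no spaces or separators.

1011

s1 (pos 1,3,5,7): 0⊕1⊕0⊕1 = 0
s2 (pos 2,3,6,7): 1⊕1⊕1⊕1 = 0
s4 (pos 4,5,6,7): 0⊕0⊕1⊕1 = 0
Syndrome s4…s1 = 000 → no error.
Read data bits from positions 3,5,6,7: 1011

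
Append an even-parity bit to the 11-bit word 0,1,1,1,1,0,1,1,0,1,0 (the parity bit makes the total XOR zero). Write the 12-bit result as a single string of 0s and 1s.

011110110101

XOR of the 11 data bits: 0⊕1⊕1⊕1⊕1⊕0⊕1⊕1⊕0⊕1⊕0 = 1
Parity bit = 1 (so all 12 bits XOR to 0).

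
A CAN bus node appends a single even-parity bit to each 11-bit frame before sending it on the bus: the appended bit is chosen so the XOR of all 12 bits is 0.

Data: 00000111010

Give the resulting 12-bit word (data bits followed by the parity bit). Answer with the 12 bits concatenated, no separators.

000001110100

XOR of the 11 data bits: 0⊕0⊕0⊕0⊕0⊕1⊕1⊕1⊕0⊕1⊕0 = 0
Parity bit = 0 (so all 12 bits XOR to 0).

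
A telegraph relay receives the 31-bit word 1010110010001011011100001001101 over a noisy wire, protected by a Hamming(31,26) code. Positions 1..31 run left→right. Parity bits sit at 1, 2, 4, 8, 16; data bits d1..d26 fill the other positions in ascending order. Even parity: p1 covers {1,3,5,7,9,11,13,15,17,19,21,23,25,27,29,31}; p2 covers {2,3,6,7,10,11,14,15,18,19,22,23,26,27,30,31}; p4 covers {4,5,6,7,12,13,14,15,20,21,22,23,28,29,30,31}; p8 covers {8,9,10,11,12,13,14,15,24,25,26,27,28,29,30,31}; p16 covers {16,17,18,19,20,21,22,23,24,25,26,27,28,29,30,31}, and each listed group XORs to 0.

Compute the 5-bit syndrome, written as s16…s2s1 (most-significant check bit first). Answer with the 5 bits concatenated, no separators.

01000

s1 (pos 1,3,5,7,9,11,13,15,17,19,21,23,25,27,29,31): 1⊕1⊕1⊕0⊕1⊕0⊕1⊕1⊕0⊕1⊕0⊕0⊕1⊕0⊕1⊕1 = 0
s2 (pos 2,3,6,7,10,11,14,15,18,19,22,23,26,27,30,31): 0⊕1⊕1⊕0⊕0⊕0⊕0⊕1⊕1⊕1⊕0⊕0⊕0⊕0⊕0⊕1 = 0
s4 (pos 4,5,6,7,12,13,14,15,20,21,22,23,28,29,30,31): 0⊕1⊕1⊕0⊕0⊕1⊕0⊕1⊕1⊕0⊕0⊕0⊕1⊕1⊕0⊕1 = 0
s8 (pos 8,9,10,11,12,13,14,15,24,25,26,27,28,29,30,31): 0⊕1⊕0⊕0⊕0⊕1⊕0⊕1⊕0⊕1⊕0⊕0⊕1⊕1⊕0⊕1 = 1
s16 (pos 16,17,18,19,20,21,22,23,24,25,26,27,28,29,30,31): 1⊕0⊕1⊕1⊕1⊕0⊕0⊕0⊕0⊕1⊕0⊕0⊕1⊕1⊕0⊕1 = 0
Syndrome s16…s1 = 01000 → error at position 8.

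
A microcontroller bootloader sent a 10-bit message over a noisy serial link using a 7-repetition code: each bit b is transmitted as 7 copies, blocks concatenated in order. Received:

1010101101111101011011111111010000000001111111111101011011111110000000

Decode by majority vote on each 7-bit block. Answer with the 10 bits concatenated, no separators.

Block 1 (1010101): 4 ones → 1
Block 2 (1011111): 6 ones → 1
Block 3 (0101101): 4 ones → 1
Block 4 (1111111): 7 ones → 1
Block 5 (0100000): 1 one → 0
Block 6 (0000111): 3 ones → 0
Block 7 (1111111): 7 ones → 1
Block 8 (1010110): 4 ones → 1
Block 9 (1111111): 7 ones → 1
Block 10 (0000000): 0 ones → 0

1111001110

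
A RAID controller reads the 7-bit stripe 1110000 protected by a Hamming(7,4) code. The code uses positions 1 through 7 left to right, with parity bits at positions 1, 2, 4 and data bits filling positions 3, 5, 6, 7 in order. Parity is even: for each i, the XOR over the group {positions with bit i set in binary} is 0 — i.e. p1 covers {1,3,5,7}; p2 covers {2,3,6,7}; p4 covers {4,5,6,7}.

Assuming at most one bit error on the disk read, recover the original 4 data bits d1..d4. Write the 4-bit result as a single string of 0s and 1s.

s1 (pos 1,3,5,7): 1⊕1⊕0⊕0 = 0
s2 (pos 2,3,6,7): 1⊕1⊕0⊕0 = 0
s4 (pos 4,5,6,7): 0⊕0⊕0⊕0 = 0
Syndrome s4…s1 = 000 → no error.
Read data bits from positions 3,5,6,7: 1000

1000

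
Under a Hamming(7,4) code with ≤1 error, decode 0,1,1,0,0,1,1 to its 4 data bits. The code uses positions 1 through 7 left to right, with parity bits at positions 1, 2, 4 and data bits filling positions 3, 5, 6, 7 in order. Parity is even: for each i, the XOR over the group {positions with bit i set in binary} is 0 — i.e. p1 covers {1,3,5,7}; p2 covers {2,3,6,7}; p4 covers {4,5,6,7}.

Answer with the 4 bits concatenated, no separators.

1011

s1 (pos 1,3,5,7): 0⊕1⊕0⊕1 = 0
s2 (pos 2,3,6,7): 1⊕1⊕1⊕1 = 0
s4 (pos 4,5,6,7): 0⊕0⊕1⊕1 = 0
Syndrome s4…s1 = 000 → no error.
Read data bits from positions 3,5,6,7: 1011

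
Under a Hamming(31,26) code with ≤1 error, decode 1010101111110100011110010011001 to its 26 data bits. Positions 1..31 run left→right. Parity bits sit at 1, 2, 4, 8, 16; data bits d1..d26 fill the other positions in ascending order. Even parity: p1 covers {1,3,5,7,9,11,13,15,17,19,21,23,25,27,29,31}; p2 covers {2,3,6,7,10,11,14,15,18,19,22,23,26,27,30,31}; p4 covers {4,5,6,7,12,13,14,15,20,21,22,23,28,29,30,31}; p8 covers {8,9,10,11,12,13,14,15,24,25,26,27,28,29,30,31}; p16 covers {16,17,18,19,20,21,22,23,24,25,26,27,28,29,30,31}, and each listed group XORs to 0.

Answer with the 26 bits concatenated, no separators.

11011111010011110010011001

s1 (pos 1,3,5,7,9,11,13,15,17,19,21,23,25,27,29,31): 1⊕1⊕1⊕1⊕1⊕1⊕0⊕0⊕0⊕1⊕1⊕0⊕0⊕1⊕0⊕1 = 0
s2 (pos 2,3,6,7,10,11,14,15,18,19,22,23,26,27,30,31): 0⊕1⊕0⊕1⊕1⊕1⊕1⊕0⊕1⊕1⊕0⊕0⊕0⊕1⊕0⊕1 = 1
s4 (pos 4,5,6,7,12,13,14,15,20,21,22,23,28,29,30,31): 0⊕1⊕0⊕1⊕1⊕0⊕1⊕0⊕1⊕1⊕0⊕0⊕1⊕0⊕0⊕1 = 0
s8 (pos 8,9,10,11,12,13,14,15,24,25,26,27,28,29,30,31): 1⊕1⊕1⊕1⊕1⊕0⊕1⊕0⊕1⊕0⊕0⊕1⊕1⊕0⊕0⊕1 = 0
s16 (pos 16,17,18,19,20,21,22,23,24,25,26,27,28,29,30,31): 0⊕0⊕1⊕1⊕1⊕1⊕0⊕0⊕1⊕0⊕0⊕1⊕1⊕0⊕0⊕1 = 0
Syndrome s16…s1 = 00010 → error at position 2.
Flip position 2: 1010101111110100011110010011001 → 1110101111110100011110010011001
Read data bits from positions 3,5,6,7,9,10,11,12,13,14,15,17,18,19,20,21,22,23,24,25,26,27,28,29,30,31: 11011111010011110010011001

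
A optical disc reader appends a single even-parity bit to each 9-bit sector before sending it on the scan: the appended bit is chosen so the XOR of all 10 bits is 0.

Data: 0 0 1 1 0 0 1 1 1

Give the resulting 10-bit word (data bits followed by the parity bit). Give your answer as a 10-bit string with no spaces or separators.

0011001111

XOR of the 9 data bits: 0⊕0⊕1⊕1⊕0⊕0⊕1⊕1⊕1 = 1
Parity bit = 1 (so all 10 bits XOR to 0).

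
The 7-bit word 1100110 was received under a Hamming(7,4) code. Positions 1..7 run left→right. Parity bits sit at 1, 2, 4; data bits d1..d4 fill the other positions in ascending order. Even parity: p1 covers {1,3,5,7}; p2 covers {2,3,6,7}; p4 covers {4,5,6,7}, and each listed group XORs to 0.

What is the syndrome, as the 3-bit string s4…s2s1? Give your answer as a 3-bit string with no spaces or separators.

s1 (pos 1,3,5,7): 1⊕0⊕1⊕0 = 0
s2 (pos 2,3,6,7): 1⊕0⊕1⊕0 = 0
s4 (pos 4,5,6,7): 0⊕1⊕1⊕0 = 0
Syndrome s4…s1 = 000 → no error.

000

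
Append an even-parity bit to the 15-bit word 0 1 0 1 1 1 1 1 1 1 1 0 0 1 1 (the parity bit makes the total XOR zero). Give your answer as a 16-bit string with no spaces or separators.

0101111111100111

XOR of the 15 data bits: 0⊕1⊕0⊕1⊕1⊕1⊕1⊕1⊕1⊕1⊕1⊕0⊕0⊕1⊕1 = 1
Parity bit = 1 (so all 16 bits XOR to 0).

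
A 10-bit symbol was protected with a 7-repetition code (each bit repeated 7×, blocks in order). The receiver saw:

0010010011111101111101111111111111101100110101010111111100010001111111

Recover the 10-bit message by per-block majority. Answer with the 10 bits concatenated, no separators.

Block 1 (0010010): 2 ones → 0
Block 2 (0111111): 6 ones → 1
Block 3 (0111110): 5 ones → 1
Block 4 (1111111): 7 ones → 1
Block 5 (1111111): 7 ones → 1
Block 6 (0110011): 4 ones → 1
Block 7 (0101010): 3 ones → 0
Block 8 (1111111): 7 ones → 1
Block 9 (0001000): 1 one → 0
Block 10 (1111111): 7 ones → 1

0111110101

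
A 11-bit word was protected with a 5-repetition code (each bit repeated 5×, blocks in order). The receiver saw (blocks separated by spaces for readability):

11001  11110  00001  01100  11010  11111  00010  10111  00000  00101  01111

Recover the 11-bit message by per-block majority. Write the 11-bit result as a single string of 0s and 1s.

11001101001

Block 1 (11001): 3 ones → 1
Block 2 (11110): 4 ones → 1
Block 3 (00001): 1 one → 0
Block 4 (01100): 2 ones → 0
Block 5 (11010): 3 ones → 1
Block 6 (11111): 5 ones → 1
Block 7 (00010): 1 one → 0
Block 8 (10111): 4 ones → 1
Block 9 (00000): 0 ones → 0
Block 10 (00101): 2 ones → 0
Block 11 (01111): 4 ones → 1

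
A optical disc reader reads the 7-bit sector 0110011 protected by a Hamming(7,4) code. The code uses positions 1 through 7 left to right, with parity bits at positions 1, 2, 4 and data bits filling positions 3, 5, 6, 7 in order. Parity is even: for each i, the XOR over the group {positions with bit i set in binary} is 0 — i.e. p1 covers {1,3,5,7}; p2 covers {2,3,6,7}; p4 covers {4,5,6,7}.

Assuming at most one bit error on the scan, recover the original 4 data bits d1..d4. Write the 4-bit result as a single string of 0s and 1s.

s1 (pos 1,3,5,7): 0⊕1⊕0⊕1 = 0
s2 (pos 2,3,6,7): 1⊕1⊕1⊕1 = 0
s4 (pos 4,5,6,7): 0⊕0⊕1⊕1 = 0
Syndrome s4…s1 = 000 → no error.
Read data bits from positions 3,5,6,7: 1011

1011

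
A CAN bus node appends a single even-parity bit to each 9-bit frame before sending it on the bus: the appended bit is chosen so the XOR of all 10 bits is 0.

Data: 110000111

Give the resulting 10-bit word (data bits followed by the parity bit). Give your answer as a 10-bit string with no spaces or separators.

1100001111

XOR of the 9 data bits: 1⊕1⊕0⊕0⊕0⊕0⊕1⊕1⊕1 = 1
Parity bit = 1 (so all 10 bits XOR to 0).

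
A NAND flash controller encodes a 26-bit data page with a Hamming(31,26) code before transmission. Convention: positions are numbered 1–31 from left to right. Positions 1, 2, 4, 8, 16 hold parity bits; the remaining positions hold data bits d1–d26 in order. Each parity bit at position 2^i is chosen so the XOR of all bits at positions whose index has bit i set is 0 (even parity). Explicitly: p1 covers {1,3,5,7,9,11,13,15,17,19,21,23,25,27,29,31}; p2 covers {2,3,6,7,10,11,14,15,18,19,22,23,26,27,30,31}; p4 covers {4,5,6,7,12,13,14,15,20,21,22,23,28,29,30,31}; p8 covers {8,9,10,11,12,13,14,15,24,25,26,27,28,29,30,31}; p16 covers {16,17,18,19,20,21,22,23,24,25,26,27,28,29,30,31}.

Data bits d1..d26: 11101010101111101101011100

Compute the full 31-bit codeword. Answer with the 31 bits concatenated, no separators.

0111110010101010111101101011100

Place data at non-parity positions: p1 p2 1 p4 1 1 0 p8 1 0 1 0 1 0 1 p16 1 1 1 1 0 1 1 0 1 0 1 1 1 0 0
p1 (pos 1,3,5,7,9,11,13,15,17,19,21,23,25,27,29,31): XOR of data positions = 1⊕1⊕0⊕1⊕1⊕1⊕1⊕1⊕1⊕0⊕1⊕1⊕1⊕1⊕0 = 0
p2 (pos 2,3,6,7,10,11,14,15,18,19,22,23,26,27,30,31): XOR of data positions = 1⊕1⊕0⊕0⊕1⊕0⊕1⊕1⊕1⊕1⊕1⊕0⊕1⊕0⊕0 = 1
p4 (pos 4,5,6,7,12,13,14,15,20,21,22,23,28,29,30,31): XOR of data positions = 1⊕1⊕0⊕0⊕1⊕0⊕1⊕1⊕0⊕1⊕1⊕1⊕1⊕0⊕0 = 1
p8 (pos 8,9,10,11,12,13,14,15,24,25,26,27,28,29,30,31): XOR of data positions = 1⊕0⊕1⊕0⊕1⊕0⊕1⊕0⊕1⊕0⊕1⊕1⊕1⊕0⊕0 = 0
p16 (pos 16,17,18,19,20,21,22,23,24,25,26,27,28,29,30,31): XOR of data positions = 1⊕1⊕1⊕1⊕0⊕1⊕1⊕0⊕1⊕0⊕1⊕1⊕1⊕0⊕0 = 0
Codeword: 0111110010101010111101101011100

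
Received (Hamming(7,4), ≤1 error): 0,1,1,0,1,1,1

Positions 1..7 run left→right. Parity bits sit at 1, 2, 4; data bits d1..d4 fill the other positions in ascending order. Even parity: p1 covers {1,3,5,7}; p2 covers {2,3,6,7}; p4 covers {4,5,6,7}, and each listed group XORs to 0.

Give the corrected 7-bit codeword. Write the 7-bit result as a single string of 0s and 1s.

s1 (pos 1,3,5,7): 0⊕1⊕1⊕1 = 1
s2 (pos 2,3,6,7): 1⊕1⊕1⊕1 = 0
s4 (pos 4,5,6,7): 0⊕1⊕1⊕1 = 1
Syndrome s4…s1 = 101 → error at position 5.
Flip position 5: 0110111 → 0110011

0110011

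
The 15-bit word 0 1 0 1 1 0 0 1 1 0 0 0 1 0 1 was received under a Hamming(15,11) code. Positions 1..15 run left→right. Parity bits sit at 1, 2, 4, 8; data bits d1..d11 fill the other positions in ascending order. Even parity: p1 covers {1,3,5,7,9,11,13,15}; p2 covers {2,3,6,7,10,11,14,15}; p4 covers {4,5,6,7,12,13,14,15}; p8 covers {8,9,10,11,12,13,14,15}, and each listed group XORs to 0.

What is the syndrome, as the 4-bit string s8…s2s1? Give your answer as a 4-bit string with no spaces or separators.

s1 (pos 1,3,5,7,9,11,13,15): 0⊕0⊕1⊕0⊕1⊕0⊕1⊕1 = 0
s2 (pos 2,3,6,7,10,11,14,15): 1⊕0⊕0⊕0⊕0⊕0⊕0⊕1 = 0
s4 (pos 4,5,6,7,12,13,14,15): 1⊕1⊕0⊕0⊕0⊕1⊕0⊕1 = 0
s8 (pos 8,9,10,11,12,13,14,15): 1⊕1⊕0⊕0⊕0⊕1⊕0⊕1 = 0
Syndrome s8…s1 = 0000 → no error.

0000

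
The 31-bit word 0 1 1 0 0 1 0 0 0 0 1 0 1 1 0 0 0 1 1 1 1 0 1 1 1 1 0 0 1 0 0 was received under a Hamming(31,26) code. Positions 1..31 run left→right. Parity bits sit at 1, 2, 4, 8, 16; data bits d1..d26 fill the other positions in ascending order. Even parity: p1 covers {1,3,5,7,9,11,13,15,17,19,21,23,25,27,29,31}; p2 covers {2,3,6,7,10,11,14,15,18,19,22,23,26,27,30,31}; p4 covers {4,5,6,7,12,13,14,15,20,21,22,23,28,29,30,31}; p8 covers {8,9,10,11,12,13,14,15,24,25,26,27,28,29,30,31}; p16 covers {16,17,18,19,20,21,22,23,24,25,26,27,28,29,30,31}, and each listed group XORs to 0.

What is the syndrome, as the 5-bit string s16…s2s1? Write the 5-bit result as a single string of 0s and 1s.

11110

s1 (pos 1,3,5,7,9,11,13,15,17,19,21,23,25,27,29,31): 0⊕1⊕0⊕0⊕0⊕1⊕1⊕0⊕0⊕1⊕1⊕1⊕1⊕0⊕1⊕0 = 0
s2 (pos 2,3,6,7,10,11,14,15,18,19,22,23,26,27,30,31): 1⊕1⊕1⊕0⊕0⊕1⊕1⊕0⊕1⊕1⊕0⊕1⊕1⊕0⊕0⊕0 = 1
s4 (pos 4,5,6,7,12,13,14,15,20,21,22,23,28,29,30,31): 0⊕0⊕1⊕0⊕0⊕1⊕1⊕0⊕1⊕1⊕0⊕1⊕0⊕1⊕0⊕0 = 1
s8 (pos 8,9,10,11,12,13,14,15,24,25,26,27,28,29,30,31): 0⊕0⊕0⊕1⊕0⊕1⊕1⊕0⊕1⊕1⊕1⊕0⊕0⊕1⊕0⊕0 = 1
s16 (pos 16,17,18,19,20,21,22,23,24,25,26,27,28,29,30,31): 0⊕0⊕1⊕1⊕1⊕1⊕0⊕1⊕1⊕1⊕1⊕0⊕0⊕1⊕0⊕0 = 1
Syndrome s16…s1 = 11110 → error at position 30.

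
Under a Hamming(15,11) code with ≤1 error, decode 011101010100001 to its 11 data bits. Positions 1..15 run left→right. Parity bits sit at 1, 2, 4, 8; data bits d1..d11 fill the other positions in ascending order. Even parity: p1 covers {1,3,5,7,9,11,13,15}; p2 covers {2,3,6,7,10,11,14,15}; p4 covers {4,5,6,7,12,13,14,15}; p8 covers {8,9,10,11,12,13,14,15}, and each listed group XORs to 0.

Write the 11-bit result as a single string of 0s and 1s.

10100100011

s1 (pos 1,3,5,7,9,11,13,15): 0⊕1⊕0⊕0⊕0⊕0⊕0⊕1 = 0
s2 (pos 2,3,6,7,10,11,14,15): 1⊕1⊕1⊕0⊕1⊕0⊕0⊕1 = 1
s4 (pos 4,5,6,7,12,13,14,15): 1⊕0⊕1⊕0⊕0⊕0⊕0⊕1 = 1
s8 (pos 8,9,10,11,12,13,14,15): 1⊕0⊕1⊕0⊕0⊕0⊕0⊕1 = 1
Syndrome s8…s1 = 1110 → error at position 14.
Flip position 14: 011101010100001 → 011101010100011
Read data bits from positions 3,5,6,7,9,10,11,12,13,14,15: 10100100011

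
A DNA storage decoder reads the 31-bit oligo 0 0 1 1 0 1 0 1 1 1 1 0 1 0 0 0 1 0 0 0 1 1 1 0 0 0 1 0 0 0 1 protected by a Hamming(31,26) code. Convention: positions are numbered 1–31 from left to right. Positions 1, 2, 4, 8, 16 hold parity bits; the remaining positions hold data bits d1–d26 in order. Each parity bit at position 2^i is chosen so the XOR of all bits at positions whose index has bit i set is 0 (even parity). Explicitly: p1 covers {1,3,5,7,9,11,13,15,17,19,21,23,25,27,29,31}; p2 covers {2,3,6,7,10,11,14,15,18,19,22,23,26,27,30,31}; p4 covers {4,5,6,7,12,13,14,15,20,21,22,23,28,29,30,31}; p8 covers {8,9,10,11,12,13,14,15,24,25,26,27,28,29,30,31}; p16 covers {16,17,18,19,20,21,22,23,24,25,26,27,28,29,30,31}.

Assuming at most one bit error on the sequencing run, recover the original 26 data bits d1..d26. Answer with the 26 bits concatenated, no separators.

10101110000100011100010001

s1 (pos 1,3,5,7,9,11,13,15,17,19,21,23,25,27,29,31): 0⊕1⊕0⊕0⊕1⊕1⊕1⊕0⊕1⊕0⊕1⊕1⊕0⊕1⊕0⊕1 = 1
s2 (pos 2,3,6,7,10,11,14,15,18,19,22,23,26,27,30,31): 0⊕1⊕1⊕0⊕1⊕1⊕0⊕0⊕0⊕0⊕1⊕1⊕0⊕1⊕0⊕1 = 0
s4 (pos 4,5,6,7,12,13,14,15,20,21,22,23,28,29,30,31): 1⊕0⊕1⊕0⊕0⊕1⊕0⊕0⊕0⊕1⊕1⊕1⊕0⊕0⊕0⊕1 = 1
s8 (pos 8,9,10,11,12,13,14,15,24,25,26,27,28,29,30,31): 1⊕1⊕1⊕1⊕0⊕1⊕0⊕0⊕0⊕0⊕0⊕1⊕0⊕0⊕0⊕1 = 1
s16 (pos 16,17,18,19,20,21,22,23,24,25,26,27,28,29,30,31): 0⊕1⊕0⊕0⊕0⊕1⊕1⊕1⊕0⊕0⊕0⊕1⊕0⊕0⊕0⊕1 = 0
Syndrome s16…s1 = 01101 → error at position 13.
Flip position 13: 0011010111101000100011100010001 → 0011010111100000100011100010001
Read data bits from positions 3,5,6,7,9,10,11,12,13,14,15,17,18,19,20,21,22,23,24,25,26,27,28,29,30,31: 10101110000100011100010001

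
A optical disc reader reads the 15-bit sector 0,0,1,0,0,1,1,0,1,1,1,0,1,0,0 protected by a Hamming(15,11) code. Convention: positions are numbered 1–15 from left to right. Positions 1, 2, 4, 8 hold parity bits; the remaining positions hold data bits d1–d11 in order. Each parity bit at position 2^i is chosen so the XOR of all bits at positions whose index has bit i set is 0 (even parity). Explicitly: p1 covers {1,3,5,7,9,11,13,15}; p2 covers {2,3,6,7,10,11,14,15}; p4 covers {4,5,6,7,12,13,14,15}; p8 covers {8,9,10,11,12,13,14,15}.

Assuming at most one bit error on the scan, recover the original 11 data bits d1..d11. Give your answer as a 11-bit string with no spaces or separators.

10101110100

s1 (pos 1,3,5,7,9,11,13,15): 0⊕1⊕0⊕1⊕1⊕1⊕1⊕0 = 1
s2 (pos 2,3,6,7,10,11,14,15): 0⊕1⊕1⊕1⊕1⊕1⊕0⊕0 = 1
s4 (pos 4,5,6,7,12,13,14,15): 0⊕0⊕1⊕1⊕0⊕1⊕0⊕0 = 1
s8 (pos 8,9,10,11,12,13,14,15): 0⊕1⊕1⊕1⊕0⊕1⊕0⊕0 = 0
Syndrome s8…s1 = 0111 → error at position 7.
Flip position 7: 001001101110100 → 001001001110100
Read data bits from positions 3,5,6,7,9,10,11,12,13,14,15: 10101110100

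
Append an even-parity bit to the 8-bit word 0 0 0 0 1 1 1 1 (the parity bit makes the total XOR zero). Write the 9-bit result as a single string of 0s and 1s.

XOR of the 8 data bits: 0⊕0⊕0⊕0⊕1⊕1⊕1⊕1 = 0
Parity bit = 0 (so all 9 bits XOR to 0).

000011110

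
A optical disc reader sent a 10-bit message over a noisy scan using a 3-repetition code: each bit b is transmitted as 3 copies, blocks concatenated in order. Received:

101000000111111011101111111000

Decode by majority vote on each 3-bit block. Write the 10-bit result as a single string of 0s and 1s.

1001111110

Block 1 (101): 2 ones → 1
Block 2 (000): 0 ones → 0
Block 3 (000): 0 ones → 0
Block 4 (111): 3 ones → 1
Block 5 (111): 3 ones → 1
Block 6 (011): 2 ones → 1
Block 7 (101): 2 ones → 1
Block 8 (111): 3 ones → 1
Block 9 (111): 3 ones → 1
Block 10 (000): 0 ones → 0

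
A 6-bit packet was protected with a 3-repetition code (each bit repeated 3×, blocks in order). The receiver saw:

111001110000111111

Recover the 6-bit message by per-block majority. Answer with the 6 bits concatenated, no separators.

Block 1 (111): 3 ones → 1
Block 2 (001): 1 one → 0
Block 3 (110): 2 ones → 1
Block 4 (000): 0 ones → 0
Block 5 (111): 3 ones → 1
Block 6 (111): 3 ones → 1

101011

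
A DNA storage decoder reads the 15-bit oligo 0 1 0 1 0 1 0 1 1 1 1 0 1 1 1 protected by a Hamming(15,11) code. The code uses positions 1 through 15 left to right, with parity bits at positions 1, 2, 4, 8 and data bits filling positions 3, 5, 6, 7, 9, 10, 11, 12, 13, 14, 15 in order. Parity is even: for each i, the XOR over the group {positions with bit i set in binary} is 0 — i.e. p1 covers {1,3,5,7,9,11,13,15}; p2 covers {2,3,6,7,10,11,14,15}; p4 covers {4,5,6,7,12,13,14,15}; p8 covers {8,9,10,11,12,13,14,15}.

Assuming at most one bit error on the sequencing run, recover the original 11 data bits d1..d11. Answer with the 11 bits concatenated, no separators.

00101111111

s1 (pos 1,3,5,7,9,11,13,15): 0⊕0⊕0⊕0⊕1⊕1⊕1⊕1 = 0
s2 (pos 2,3,6,7,10,11,14,15): 1⊕0⊕1⊕0⊕1⊕1⊕1⊕1 = 0
s4 (pos 4,5,6,7,12,13,14,15): 1⊕0⊕1⊕0⊕0⊕1⊕1⊕1 = 1
s8 (pos 8,9,10,11,12,13,14,15): 1⊕1⊕1⊕1⊕0⊕1⊕1⊕1 = 1
Syndrome s8…s1 = 1100 → error at position 12.
Flip position 12: 010101011110111 → 010101011111111
Read data bits from positions 3,5,6,7,9,10,11,12,13,14,15: 00101111111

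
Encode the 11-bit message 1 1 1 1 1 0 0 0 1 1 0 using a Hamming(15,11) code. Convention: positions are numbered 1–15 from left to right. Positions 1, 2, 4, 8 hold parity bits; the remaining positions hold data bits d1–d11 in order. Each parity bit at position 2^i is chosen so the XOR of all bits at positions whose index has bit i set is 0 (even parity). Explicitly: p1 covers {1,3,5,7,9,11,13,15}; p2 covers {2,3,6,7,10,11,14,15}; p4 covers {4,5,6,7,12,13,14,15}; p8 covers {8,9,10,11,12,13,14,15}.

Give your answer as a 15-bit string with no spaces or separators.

101111111000110

Place data at non-parity positions: p1 p2 1 p4 1 1 1 p8 1 0 0 0 1 1 0
p1 (pos 1,3,5,7,9,11,13,15): XOR of data positions = 1⊕1⊕1⊕1⊕0⊕1⊕0 = 1
p2 (pos 2,3,6,7,10,11,14,15): XOR of data positions = 1⊕1⊕1⊕0⊕0⊕1⊕0 = 0
p4 (pos 4,5,6,7,12,13,14,15): XOR of data positions = 1⊕1⊕1⊕0⊕1⊕1⊕0 = 1
p8 (pos 8,9,10,11,12,13,14,15): XOR of data positions = 1⊕0⊕0⊕0⊕1⊕1⊕0 = 1
Codeword: 101111111000110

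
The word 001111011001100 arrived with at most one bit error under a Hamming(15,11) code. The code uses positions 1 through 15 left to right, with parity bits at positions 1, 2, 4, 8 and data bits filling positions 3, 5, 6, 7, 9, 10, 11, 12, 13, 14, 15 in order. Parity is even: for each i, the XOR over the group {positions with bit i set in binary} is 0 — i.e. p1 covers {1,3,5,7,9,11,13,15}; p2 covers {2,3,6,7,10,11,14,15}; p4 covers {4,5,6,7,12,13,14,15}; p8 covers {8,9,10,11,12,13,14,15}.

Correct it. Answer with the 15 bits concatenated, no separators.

001011011001100

s1 (pos 1,3,5,7,9,11,13,15): 0⊕1⊕1⊕0⊕1⊕0⊕1⊕0 = 0
s2 (pos 2,3,6,7,10,11,14,15): 0⊕1⊕1⊕0⊕0⊕0⊕0⊕0 = 0
s4 (pos 4,5,6,7,12,13,14,15): 1⊕1⊕1⊕0⊕1⊕1⊕0⊕0 = 1
s8 (pos 8,9,10,11,12,13,14,15): 1⊕1⊕0⊕0⊕1⊕1⊕0⊕0 = 0
Syndrome s8…s1 = 0100 → error at position 4.
Flip position 4: 001111011001100 → 001011011001100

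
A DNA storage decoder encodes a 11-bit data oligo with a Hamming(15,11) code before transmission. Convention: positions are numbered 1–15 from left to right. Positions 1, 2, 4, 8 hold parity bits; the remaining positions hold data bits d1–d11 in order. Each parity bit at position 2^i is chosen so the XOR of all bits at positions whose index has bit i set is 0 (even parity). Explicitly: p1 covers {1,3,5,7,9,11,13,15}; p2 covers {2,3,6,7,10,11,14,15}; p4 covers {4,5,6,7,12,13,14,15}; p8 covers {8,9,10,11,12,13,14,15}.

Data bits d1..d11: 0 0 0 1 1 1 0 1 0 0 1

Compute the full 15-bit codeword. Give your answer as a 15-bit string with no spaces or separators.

110100101101001

Place data at non-parity positions: p1 p2 0 p4 0 0 1 p8 1 1 0 1 0 0 1
p1 (pos 1,3,5,7,9,11,13,15): XOR of data positions = 0⊕0⊕1⊕1⊕0⊕0⊕1 = 1
p2 (pos 2,3,6,7,10,11,14,15): XOR of data positions = 0⊕0⊕1⊕1⊕0⊕0⊕1 = 1
p4 (pos 4,5,6,7,12,13,14,15): XOR of data positions = 0⊕0⊕1⊕1⊕0⊕0⊕1 = 1
p8 (pos 8,9,10,11,12,13,14,15): XOR of data positions = 1⊕1⊕0⊕1⊕0⊕0⊕1 = 0
Codeword: 110100101101001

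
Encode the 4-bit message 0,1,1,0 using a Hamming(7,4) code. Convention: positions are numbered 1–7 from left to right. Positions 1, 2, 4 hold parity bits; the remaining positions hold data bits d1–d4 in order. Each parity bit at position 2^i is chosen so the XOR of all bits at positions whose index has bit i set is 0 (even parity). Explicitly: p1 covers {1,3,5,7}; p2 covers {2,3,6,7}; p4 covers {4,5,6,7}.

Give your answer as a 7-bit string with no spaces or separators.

Place data at non-parity positions: p1 p2 0 p4 1 1 0
p1 (pos 1,3,5,7): XOR of data positions = 0⊕1⊕0 = 1
p2 (pos 2,3,6,7): XOR of data positions = 0⊕1⊕0 = 1
p4 (pos 4,5,6,7): XOR of data positions = 1⊕1⊕0 = 0
Codeword: 1100110

1100110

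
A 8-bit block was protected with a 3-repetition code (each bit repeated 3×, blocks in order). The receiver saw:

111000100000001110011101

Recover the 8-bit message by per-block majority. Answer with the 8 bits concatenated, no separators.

Block 1 (111): 3 ones → 1
Block 2 (000): 0 ones → 0
Block 3 (100): 1 one → 0
Block 4 (000): 0 ones → 0
Block 5 (001): 1 one → 0
Block 6 (110): 2 ones → 1
Block 7 (011): 2 ones → 1
Block 8 (101): 2 ones → 1

10000111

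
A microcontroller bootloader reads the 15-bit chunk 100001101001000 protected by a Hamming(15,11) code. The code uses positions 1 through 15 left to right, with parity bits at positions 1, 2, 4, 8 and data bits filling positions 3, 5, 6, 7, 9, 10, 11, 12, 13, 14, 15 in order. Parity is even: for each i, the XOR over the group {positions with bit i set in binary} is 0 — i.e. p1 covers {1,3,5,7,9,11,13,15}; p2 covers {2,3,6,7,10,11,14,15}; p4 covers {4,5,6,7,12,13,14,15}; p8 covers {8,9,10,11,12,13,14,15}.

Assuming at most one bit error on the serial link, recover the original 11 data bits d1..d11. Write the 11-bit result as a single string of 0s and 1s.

01111001000

s1 (pos 1,3,5,7,9,11,13,15): 1⊕0⊕0⊕1⊕1⊕0⊕0⊕0 = 1
s2 (pos 2,3,6,7,10,11,14,15): 0⊕0⊕1⊕1⊕0⊕0⊕0⊕0 = 0
s4 (pos 4,5,6,7,12,13,14,15): 0⊕0⊕1⊕1⊕1⊕0⊕0⊕0 = 1
s8 (pos 8,9,10,11,12,13,14,15): 0⊕1⊕0⊕0⊕1⊕0⊕0⊕0 = 0
Syndrome s8…s1 = 0101 → error at position 5.
Flip position 5: 100001101001000 → 100011101001000
Read data bits from positions 3,5,6,7,9,10,11,12,13,14,15: 01111001000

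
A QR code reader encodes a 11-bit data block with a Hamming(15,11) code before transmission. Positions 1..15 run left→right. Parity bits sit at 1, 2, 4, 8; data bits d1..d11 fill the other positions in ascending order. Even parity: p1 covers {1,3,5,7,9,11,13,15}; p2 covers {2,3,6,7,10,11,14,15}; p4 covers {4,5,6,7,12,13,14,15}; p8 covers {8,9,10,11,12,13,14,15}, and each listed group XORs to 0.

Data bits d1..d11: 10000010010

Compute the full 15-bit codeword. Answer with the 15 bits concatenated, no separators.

011100000010010

Place data at non-parity positions: p1 p2 1 p4 0 0 0 p8 0 0 1 0 0 1 0
p1 (pos 1,3,5,7,9,11,13,15): XOR of data positions = 1⊕0⊕0⊕0⊕1⊕0⊕0 = 0
p2 (pos 2,3,6,7,10,11,14,15): XOR of data positions = 1⊕0⊕0⊕0⊕1⊕1⊕0 = 1
p4 (pos 4,5,6,7,12,13,14,15): XOR of data positions = 0⊕0⊕0⊕0⊕0⊕1⊕0 = 1
p8 (pos 8,9,10,11,12,13,14,15): XOR of data positions = 0⊕0⊕1⊕0⊕0⊕1⊕0 = 0
Codeword: 011100000010010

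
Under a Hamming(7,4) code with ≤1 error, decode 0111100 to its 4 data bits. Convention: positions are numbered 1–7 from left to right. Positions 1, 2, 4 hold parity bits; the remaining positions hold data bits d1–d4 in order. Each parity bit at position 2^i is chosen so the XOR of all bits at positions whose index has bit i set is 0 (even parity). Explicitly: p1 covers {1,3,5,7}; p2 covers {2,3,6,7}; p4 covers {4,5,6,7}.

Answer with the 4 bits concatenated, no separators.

s1 (pos 1,3,5,7): 0⊕1⊕1⊕0 = 0
s2 (pos 2,3,6,7): 1⊕1⊕0⊕0 = 0
s4 (pos 4,5,6,7): 1⊕1⊕0⊕0 = 0
Syndrome s4…s1 = 000 → no error.
Read data bits from positions 3,5,6,7: 1100

1100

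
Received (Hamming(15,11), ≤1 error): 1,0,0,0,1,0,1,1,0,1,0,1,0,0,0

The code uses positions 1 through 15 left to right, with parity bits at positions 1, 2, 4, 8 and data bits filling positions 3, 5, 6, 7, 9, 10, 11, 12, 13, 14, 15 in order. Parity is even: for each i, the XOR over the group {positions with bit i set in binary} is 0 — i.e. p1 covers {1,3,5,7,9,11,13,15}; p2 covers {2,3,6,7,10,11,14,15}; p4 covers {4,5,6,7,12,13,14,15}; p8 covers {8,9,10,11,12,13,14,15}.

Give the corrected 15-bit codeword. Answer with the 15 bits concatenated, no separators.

s1 (pos 1,3,5,7,9,11,13,15): 1⊕0⊕1⊕1⊕0⊕0⊕0⊕0 = 1
s2 (pos 2,3,6,7,10,11,14,15): 0⊕0⊕0⊕1⊕1⊕0⊕0⊕0 = 0
s4 (pos 4,5,6,7,12,13,14,15): 0⊕1⊕0⊕1⊕1⊕0⊕0⊕0 = 1
s8 (pos 8,9,10,11,12,13,14,15): 1⊕0⊕1⊕0⊕1⊕0⊕0⊕0 = 1
Syndrome s8…s1 = 1101 → error at position 13.
Flip position 13: 100010110101000 → 100010110101100

100010110101100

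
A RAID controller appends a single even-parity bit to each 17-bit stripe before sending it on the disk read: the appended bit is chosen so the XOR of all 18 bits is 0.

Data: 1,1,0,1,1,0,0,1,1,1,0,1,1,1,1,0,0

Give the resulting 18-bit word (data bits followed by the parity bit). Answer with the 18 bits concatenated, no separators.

XOR of the 17 data bits: 1⊕1⊕0⊕1⊕1⊕0⊕0⊕1⊕1⊕1⊕0⊕1⊕1⊕1⊕1⊕0⊕0 = 1
Parity bit = 1 (so all 18 bits XOR to 0).

110110011101111001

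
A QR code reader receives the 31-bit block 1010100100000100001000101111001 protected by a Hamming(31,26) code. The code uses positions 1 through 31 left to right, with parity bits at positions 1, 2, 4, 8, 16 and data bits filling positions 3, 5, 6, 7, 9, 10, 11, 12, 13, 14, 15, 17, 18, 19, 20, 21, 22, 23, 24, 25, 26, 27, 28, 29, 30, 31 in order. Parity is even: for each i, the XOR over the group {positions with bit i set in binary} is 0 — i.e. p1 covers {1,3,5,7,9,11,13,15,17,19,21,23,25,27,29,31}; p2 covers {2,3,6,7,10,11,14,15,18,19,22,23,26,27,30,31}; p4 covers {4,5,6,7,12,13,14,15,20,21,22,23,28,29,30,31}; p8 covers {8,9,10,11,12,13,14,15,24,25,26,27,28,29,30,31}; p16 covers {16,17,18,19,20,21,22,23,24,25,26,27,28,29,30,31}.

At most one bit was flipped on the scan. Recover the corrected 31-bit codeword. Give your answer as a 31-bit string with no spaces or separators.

1010100100000100001000101111011

s1 (pos 1,3,5,7,9,11,13,15,17,19,21,23,25,27,29,31): 1⊕1⊕1⊕0⊕0⊕0⊕0⊕0⊕0⊕1⊕0⊕1⊕1⊕1⊕0⊕1 = 0
s2 (pos 2,3,6,7,10,11,14,15,18,19,22,23,26,27,30,31): 0⊕1⊕0⊕0⊕0⊕0⊕1⊕0⊕0⊕1⊕0⊕1⊕1⊕1⊕0⊕1 = 1
s4 (pos 4,5,6,7,12,13,14,15,20,21,22,23,28,29,30,31): 0⊕1⊕0⊕0⊕0⊕0⊕1⊕0⊕0⊕0⊕0⊕1⊕1⊕0⊕0⊕1 = 1
s8 (pos 8,9,10,11,12,13,14,15,24,25,26,27,28,29,30,31): 1⊕0⊕0⊕0⊕0⊕0⊕1⊕0⊕0⊕1⊕1⊕1⊕1⊕0⊕0⊕1 = 1
s16 (pos 16,17,18,19,20,21,22,23,24,25,26,27,28,29,30,31): 0⊕0⊕0⊕1⊕0⊕0⊕0⊕1⊕0⊕1⊕1⊕1⊕1⊕0⊕0⊕1 = 1
Syndrome s16…s1 = 11110 → error at position 30.
Flip position 30: 1010100100000100001000101111001 → 1010100100000100001000101111011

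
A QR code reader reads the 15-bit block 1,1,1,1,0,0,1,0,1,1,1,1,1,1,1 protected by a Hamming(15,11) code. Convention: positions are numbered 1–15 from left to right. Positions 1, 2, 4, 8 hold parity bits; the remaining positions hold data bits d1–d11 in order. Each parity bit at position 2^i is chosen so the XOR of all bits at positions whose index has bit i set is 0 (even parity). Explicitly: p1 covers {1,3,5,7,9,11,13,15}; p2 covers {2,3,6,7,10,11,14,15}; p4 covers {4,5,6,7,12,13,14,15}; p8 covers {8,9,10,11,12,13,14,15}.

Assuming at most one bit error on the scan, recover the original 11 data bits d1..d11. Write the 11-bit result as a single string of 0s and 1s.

10011101111

s1 (pos 1,3,5,7,9,11,13,15): 1⊕1⊕0⊕1⊕1⊕1⊕1⊕1 = 1
s2 (pos 2,3,6,7,10,11,14,15): 1⊕1⊕0⊕1⊕1⊕1⊕1⊕1 = 1
s4 (pos 4,5,6,7,12,13,14,15): 1⊕0⊕0⊕1⊕1⊕1⊕1⊕1 = 0
s8 (pos 8,9,10,11,12,13,14,15): 0⊕1⊕1⊕1⊕1⊕1⊕1⊕1 = 1
Syndrome s8…s1 = 1011 → error at position 11.
Flip position 11: 111100101111111 → 111100101101111
Read data bits from positions 3,5,6,7,9,10,11,12,13,14,15: 10011101111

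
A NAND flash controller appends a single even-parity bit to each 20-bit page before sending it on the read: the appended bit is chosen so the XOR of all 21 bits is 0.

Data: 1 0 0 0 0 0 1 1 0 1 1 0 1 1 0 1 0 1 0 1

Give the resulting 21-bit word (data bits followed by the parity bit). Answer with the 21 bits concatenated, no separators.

XOR of the 20 data bits: 1⊕0⊕0⊕0⊕0⊕0⊕1⊕1⊕0⊕1⊕1⊕0⊕1⊕1⊕0⊕1⊕0⊕1⊕0⊕1 = 0
Parity bit = 0 (so all 21 bits XOR to 0).

100000110110110101010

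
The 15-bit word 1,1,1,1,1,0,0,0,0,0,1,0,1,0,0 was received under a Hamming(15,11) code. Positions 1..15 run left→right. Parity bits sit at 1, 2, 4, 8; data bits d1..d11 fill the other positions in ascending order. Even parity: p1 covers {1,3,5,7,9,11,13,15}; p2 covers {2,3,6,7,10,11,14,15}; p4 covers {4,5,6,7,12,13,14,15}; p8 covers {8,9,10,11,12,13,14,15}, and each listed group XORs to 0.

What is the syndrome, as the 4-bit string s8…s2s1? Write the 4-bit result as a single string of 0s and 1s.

s1 (pos 1,3,5,7,9,11,13,15): 1⊕1⊕1⊕0⊕0⊕1⊕1⊕0 = 1
s2 (pos 2,3,6,7,10,11,14,15): 1⊕1⊕0⊕0⊕0⊕1⊕0⊕0 = 1
s4 (pos 4,5,6,7,12,13,14,15): 1⊕1⊕0⊕0⊕0⊕1⊕0⊕0 = 1
s8 (pos 8,9,10,11,12,13,14,15): 0⊕0⊕0⊕1⊕0⊕1⊕0⊕0 = 0
Syndrome s8…s1 = 0111 → error at position 7.

0111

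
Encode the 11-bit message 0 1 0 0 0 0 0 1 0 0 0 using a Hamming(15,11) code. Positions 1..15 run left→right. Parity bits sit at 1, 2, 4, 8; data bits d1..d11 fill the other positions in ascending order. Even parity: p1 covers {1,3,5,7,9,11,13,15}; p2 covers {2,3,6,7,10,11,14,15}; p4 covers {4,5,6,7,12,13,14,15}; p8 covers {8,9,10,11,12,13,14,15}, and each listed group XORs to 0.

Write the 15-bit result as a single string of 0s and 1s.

Place data at non-parity positions: p1 p2 0 p4 1 0 0 p8 0 0 0 1 0 0 0
p1 (pos 1,3,5,7,9,11,13,15): XOR of data positions = 0⊕1⊕0⊕0⊕0⊕0⊕0 = 1
p2 (pos 2,3,6,7,10,11,14,15): XOR of data positions = 0⊕0⊕0⊕0⊕0⊕0⊕0 = 0
p4 (pos 4,5,6,7,12,13,14,15): XOR of data positions = 1⊕0⊕0⊕1⊕0⊕0⊕0 = 0
p8 (pos 8,9,10,11,12,13,14,15): XOR of data positions = 0⊕0⊕0⊕1⊕0⊕0⊕0 = 1
Codeword: 100010010001000

100010010001000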